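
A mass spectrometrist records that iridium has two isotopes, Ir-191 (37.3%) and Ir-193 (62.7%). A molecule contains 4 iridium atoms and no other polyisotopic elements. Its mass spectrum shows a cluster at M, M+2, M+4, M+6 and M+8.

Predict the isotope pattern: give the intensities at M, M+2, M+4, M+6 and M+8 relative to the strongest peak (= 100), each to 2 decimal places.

Each Ir atom is independently Ir-191 (p = 0.373) or Ir-193 (q = 0.627); the cluster is the binomial expansion (p + q)^4.
P(M) = 0.373^4 = 0.019357
P(M+2) = 4 × 0.373^3 × 0.627^1 = 0.130153
P(M+4) = 6 × 0.373^2 × 0.627^2 = 0.328174
P(M+6) = 4 × 0.373^1 × 0.627^3 = 0.367766
P(M+8) = 0.627^4 = 0.154550
The M+6 peak is largest (0.367766); scaling to 100 gives 5.26 : 35.39 : 89.23 : 100.00 : 42.02.

5.26 : 35.39 : 89.23 : 100.00 : 42.02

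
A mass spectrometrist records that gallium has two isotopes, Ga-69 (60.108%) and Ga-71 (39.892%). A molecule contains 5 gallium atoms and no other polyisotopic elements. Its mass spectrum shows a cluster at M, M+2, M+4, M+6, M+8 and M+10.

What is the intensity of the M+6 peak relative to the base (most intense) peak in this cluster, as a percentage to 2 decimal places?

Term probabilities: M 0.0785, M+2 0.2604, M+4 0.3456, M+6 0.2294, M+8 0.0761, M+10 0.0101. Base peak = M+4.
P(M+4) = C(5,2) × 0.60108^3 × 0.39892^2 = 10 × 0.2171685 × 0.15913717 = 0.345596 (base)
P(M+6) = C(5,3) × 0.60108^2 × 0.39892^3 = 10 × 0.36129717 × 0.063483 = 0.229362
Relative intensity = 0.229362 / 0.345596 × 100 = 66.37

66.37%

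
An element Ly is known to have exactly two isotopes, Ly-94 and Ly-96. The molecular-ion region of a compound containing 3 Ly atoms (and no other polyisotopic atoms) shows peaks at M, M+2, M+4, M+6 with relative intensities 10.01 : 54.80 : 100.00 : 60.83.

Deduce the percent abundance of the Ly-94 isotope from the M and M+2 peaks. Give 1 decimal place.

35.4%

Write p for the Ly-94 fraction. I(M+2)/I(M) = [C(3,1)·p^2·(1−p)] / p^3 = 3·(1−p)/p = 54.80/10.01 = 5.4745
(1−p)/p = 5.4745/3 = 1.8248  ⇒  p = 1/(1 + 1.8248) = 0.3540
Ly-94: 35.4%, Ly-96: 64.6%.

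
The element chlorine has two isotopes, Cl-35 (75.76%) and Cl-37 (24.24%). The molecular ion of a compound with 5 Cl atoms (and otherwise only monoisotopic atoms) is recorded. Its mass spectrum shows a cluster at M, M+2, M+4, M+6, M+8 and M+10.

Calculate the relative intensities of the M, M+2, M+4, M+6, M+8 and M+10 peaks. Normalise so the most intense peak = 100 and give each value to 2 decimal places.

Each Cl atom is independently Cl-35 (p = 0.7576) or Cl-37 (q = 0.2424); the cluster is the binomial expansion (p + q)^5.
P(M) = 0.7576^5 = 0.249574
P(M+2) = 5 × 0.7576^4 × 0.2424^1 = 0.399266
P(M+4) = 10 × 0.7576^3 × 0.2424^2 = 0.255497
P(M+6) = 10 × 0.7576^2 × 0.2424^3 = 0.081748
P(M+8) = 5 × 0.7576^1 × 0.2424^4 = 0.013078
P(M+10) = 0.2424^5 = 0.000837
The M+2 peak is largest (0.399266); scaling to 100 gives 62.51 : 100.00 : 63.99 : 20.47 : 3.28 : 0.21.

62.51 : 100.00 : 63.99 : 20.47 : 3.28 : 0.21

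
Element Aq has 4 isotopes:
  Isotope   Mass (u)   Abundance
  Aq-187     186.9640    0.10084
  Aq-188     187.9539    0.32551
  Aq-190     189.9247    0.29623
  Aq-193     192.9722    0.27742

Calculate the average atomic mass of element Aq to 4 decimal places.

Ar = Σ fᵢ·mᵢ = 0.10084 × 186.9640 + 0.32551 × 187.9539 + 0.29623 × 189.9247 + 0.27742 × 192.9722
= 18.85345 + 61.18087 + 56.26139 + 53.53435 = 189.83006 u

189.8301 u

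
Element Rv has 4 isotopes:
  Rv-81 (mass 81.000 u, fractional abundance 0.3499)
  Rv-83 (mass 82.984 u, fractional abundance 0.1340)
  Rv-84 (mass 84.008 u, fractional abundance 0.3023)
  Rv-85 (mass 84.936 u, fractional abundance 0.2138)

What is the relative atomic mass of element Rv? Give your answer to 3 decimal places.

Average mass = Σ (abundance × isotope mass) = 0.3499 × 81.000 + 0.1340 × 82.984 + 0.3023 × 84.008 + 0.2138 × 84.936
= 28.3419 + 11.1199 + 25.3956 + 18.1593 = 83.0167 u

83.017 u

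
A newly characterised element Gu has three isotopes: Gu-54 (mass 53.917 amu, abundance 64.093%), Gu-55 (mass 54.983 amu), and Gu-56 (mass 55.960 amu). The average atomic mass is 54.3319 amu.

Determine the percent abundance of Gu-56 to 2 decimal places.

Let x and y be the fractions of Gu-55 and Gu-56. Then x + y = 1 − 0.64093 = 0.35907 and 54.983x + 55.960y = 54.3319 − 0.64093×53.917 = 19.77487719.
Substituting: 54.983x + 55.960(0.35907 − x) = 19.77487719
(54.983 − 55.960)x = -0.31868001  ⇒  x = 0.32618, y = 0.03289
Gu-55: 32.62%, Gu-56: 3.29%.

3.29%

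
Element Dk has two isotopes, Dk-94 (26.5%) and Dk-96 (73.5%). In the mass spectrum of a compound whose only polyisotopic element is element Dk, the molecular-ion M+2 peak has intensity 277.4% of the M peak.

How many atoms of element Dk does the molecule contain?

1

For n independent Dk atoms, I(M+2)/I(M) = n · (abundance Dk-96) / (abundance Dk-94) = n · 0.735/0.265.
n = 2.774 × 0.265/0.735 = 1.00 ≈ 1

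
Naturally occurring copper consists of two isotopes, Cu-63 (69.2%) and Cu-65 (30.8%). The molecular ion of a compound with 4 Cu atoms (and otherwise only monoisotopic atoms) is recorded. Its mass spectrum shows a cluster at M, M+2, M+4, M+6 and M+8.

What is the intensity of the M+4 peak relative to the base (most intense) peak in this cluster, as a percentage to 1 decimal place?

66.8%

Term probabilities: M 0.2293, M+2 0.4083, M+4 0.2726, M+6 0.0809, M+8 0.0090. Base peak = M+2.
P(M+2) = C(4,1) × 0.692^3 × 0.308^1 = 4 × 0.33137389 × 0.3080 = 0.408253 (base)
P(M+4) = C(4,2) × 0.692^2 × 0.308^2 = 6 × 0.478864 × 0.094864 = 0.272562
Relative intensity = 0.272562 / 0.408253 × 100 = 66.8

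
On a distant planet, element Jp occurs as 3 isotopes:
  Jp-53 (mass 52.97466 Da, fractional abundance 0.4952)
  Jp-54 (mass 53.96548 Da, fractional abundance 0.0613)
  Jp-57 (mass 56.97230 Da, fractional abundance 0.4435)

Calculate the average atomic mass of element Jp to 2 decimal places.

54.81 Da

Ar = Σ fᵢ·mᵢ = 0.4952 × 52.97466 + 0.0613 × 53.96548 + 0.4435 × 56.97230
= 26.233052 + 3.308084 + 25.267215 = 54.808351 Da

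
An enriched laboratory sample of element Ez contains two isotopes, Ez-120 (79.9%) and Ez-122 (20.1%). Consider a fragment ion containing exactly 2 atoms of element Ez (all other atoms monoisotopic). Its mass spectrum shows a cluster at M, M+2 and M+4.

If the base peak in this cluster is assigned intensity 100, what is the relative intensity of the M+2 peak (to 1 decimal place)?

(0.799 + 0.201)^2 gives M 0.6384, M+2 0.3212, M+4 0.0404; the largest is M.
P(M) = C(2,0) × 0.799^2 × 0.201^0 = 1 × 0.638401 × 1.0000 = 0.638401 (base)
P(M+2) = C(2,1) × 0.799^1 × 0.201^1 = 2 × 0.7990 × 0.2010 = 0.321198
Relative intensity = 0.321198 / 0.638401 × 100 = 50.3

50.3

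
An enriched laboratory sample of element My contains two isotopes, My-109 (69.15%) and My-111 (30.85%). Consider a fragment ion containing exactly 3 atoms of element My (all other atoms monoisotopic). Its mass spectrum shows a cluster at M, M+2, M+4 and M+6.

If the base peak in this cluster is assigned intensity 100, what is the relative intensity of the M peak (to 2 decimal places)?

74.72

(0.6915 + 0.3085)^3 gives M 0.3307, M+2 0.4425, M+4 0.1974, M+6 0.0294; the largest is M+2.
P(M+2) = C(3,1) × 0.6915^2 × 0.3085^1 = 3 × 0.47817225 × 0.3085 = 0.442548 (base)
P(M) = C(3,0) × 0.6915^3 × 0.3085^0 = 1 × 0.33065611 × 1.0000 = 0.330656
Relative intensity = 0.330656 / 0.442548 × 100 = 74.72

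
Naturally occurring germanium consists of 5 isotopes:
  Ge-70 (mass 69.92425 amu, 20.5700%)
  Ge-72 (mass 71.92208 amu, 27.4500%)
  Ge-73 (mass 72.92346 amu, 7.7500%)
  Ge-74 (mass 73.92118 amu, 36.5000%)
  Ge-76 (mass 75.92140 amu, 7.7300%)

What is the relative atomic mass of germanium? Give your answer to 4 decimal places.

72.6276 amu

Ar = Σ fᵢ·mᵢ = 0.205700 × 69.92425 + 0.274500 × 71.92208 + 0.077500 × 72.92346 + 0.365000 × 73.92118 + 0.077300 × 75.92140
= 14.383418 + 19.742611 + 5.651568 + 26.981231 + 5.868724 = 72.627552 amu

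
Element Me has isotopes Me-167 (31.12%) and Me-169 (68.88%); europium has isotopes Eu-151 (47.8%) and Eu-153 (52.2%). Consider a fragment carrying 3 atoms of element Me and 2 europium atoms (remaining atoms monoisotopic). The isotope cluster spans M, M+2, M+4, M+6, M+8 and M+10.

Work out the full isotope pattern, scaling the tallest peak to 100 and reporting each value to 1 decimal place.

Element Me pattern (n=3): 0.0301383 : 0.20012142 : 0.44294226 : 0.32679802
Europium pattern (n=2): 0.228484 : 0.499032 : 0.272484
Convolve the two distributions (both contribute in 2-u steps):
  M: 0.0301383×0.228484 = 0.006886
  M+2: 0.0301383×0.499032 + 0.20012142×0.228484 = 0.060765
  M+4: 0.0301383×0.272484 + 0.20012142×0.499032 + 0.44294226×0.228484 = 0.209284
  M+6: 0.20012142×0.272484 + 0.44294226×0.499032 + 0.32679802×0.228484 = 0.350240
  M+8: 0.44294226×0.272484 + 0.32679802×0.499032 = 0.283777
  M+10: 0.32679802×0.272484 = 0.089047
Scale to base peak (0.350240) = 100: 2.0 : 17.3 : 59.8 : 100.0 : 81.0 : 25.4

2.0 : 17.3 : 59.8 : 100.0 : 81.0 : 25.4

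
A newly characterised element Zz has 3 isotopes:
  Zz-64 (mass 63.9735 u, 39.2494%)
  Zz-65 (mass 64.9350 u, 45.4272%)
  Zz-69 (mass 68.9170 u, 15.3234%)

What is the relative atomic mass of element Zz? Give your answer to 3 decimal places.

65.168 u

The abundance-weighted mean is 0.392494 × 63.9735 + 0.454272 × 64.9350 + 0.153234 × 68.9170
= 25.10921 + 29.49815 + 10.56043 = 65.16779 u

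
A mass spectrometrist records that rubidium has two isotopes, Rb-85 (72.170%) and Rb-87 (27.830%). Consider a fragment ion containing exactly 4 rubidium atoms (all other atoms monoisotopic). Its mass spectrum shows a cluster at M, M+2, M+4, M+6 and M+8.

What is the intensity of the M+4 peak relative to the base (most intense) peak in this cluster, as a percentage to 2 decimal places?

(0.72170 + 0.27830)^4 gives M 0.2713, M+2 0.4184, M+4 0.2420, M+6 0.0622, M+8 0.0060; the largest is M+2.
P(M+2) = C(4,1) × 0.72170^3 × 0.27830^1 = 4 × 0.37589809 × 0.2783 = 0.418450 (base)
P(M+4) = C(4,2) × 0.72170^2 × 0.27830^2 = 6 × 0.52085089 × 0.07745089 = 0.242042
Relative intensity = 0.242042 / 0.418450 × 100 = 57.84

57.84%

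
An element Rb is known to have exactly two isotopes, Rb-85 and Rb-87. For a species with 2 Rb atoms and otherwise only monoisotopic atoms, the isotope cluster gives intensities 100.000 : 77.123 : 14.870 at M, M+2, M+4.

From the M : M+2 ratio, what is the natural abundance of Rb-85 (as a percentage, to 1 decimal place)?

Let p = fractional abundance of Rb-85. I(M+2)/I(M) = [C(2,1)·p^1·(1−p)] / p^2 = 2·(1−p)/p = 77.123/100.000 = 0.7712
(1−p)/p = 0.7712/2 = 0.3856  ⇒  p = 1/(1 + 0.3856) = 0.7217
Rb-85: 72.2%, Rb-87: 27.8%.

72.2%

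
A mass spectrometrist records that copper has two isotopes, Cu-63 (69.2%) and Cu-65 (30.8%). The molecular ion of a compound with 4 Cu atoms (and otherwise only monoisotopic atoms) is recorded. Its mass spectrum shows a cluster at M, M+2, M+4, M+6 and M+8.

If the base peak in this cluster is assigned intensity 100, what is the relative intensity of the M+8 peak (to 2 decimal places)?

(0.692 + 0.308)^4 gives M 0.2293, M+2 0.4083, M+4 0.2726, M+6 0.0809, M+8 0.0090; the largest is M+2.
P(M+2) = C(4,1) × 0.692^3 × 0.308^1 = 4 × 0.33137389 × 0.3080 = 0.408253 (base)
P(M+8) = C(4,4) × 0.692^0 × 0.308^4 = 1 × 1.0000 × 0.00899918 = 0.008999
Relative intensity = 0.008999 / 0.408253 × 100 = 2.20

2.20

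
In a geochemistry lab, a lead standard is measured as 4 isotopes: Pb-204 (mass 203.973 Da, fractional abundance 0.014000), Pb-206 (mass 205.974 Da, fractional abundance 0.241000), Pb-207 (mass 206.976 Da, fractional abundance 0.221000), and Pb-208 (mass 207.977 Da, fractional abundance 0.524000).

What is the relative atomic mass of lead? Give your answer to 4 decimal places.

Average mass = Σ (abundance × isotope mass) = 0.014000 × 203.973 + 0.241000 × 205.974 + 0.221000 × 206.976 + 0.524000 × 207.977
= 2.85562 + 49.63973 + 45.74170 + 108.97995 = 207.21700 Da

207.2170 Da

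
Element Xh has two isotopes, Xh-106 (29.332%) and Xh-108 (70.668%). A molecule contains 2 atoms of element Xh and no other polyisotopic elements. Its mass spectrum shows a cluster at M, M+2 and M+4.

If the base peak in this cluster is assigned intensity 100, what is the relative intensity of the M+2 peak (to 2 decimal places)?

(0.29332 + 0.70668)^2 gives M 0.0860, M+2 0.4146, M+4 0.4994; the largest is M+4.
P(M+4) = C(2,2) × 0.29332^0 × 0.70668^2 = 1 × 1.0000 × 0.49939662 = 0.499397 (base)
P(M+2) = C(2,1) × 0.29332^1 × 0.70668^1 = 2 × 0.29332 × 0.70668 = 0.414567
Relative intensity = 0.414567 / 0.499397 × 100 = 83.01

83.01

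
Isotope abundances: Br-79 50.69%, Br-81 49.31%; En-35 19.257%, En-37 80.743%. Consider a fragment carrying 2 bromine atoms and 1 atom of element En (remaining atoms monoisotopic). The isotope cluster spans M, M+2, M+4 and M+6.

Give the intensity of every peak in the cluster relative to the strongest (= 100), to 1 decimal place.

11.0 : 67.4 : 100.0 : 43.6

Bromine pattern (n=2): 0.25694761 : 0.49990478 : 0.24314761
Element En pattern (n=1): 0.19257 : 0.80743
Convolve the two distributions (both contribute in 2-u steps):
  M: 0.25694761×0.19257 = 0.049480
  M+2: 0.25694761×0.80743 + 0.49990478×0.19257 = 0.303734
  M+4: 0.49990478×0.80743 + 0.24314761×0.19257 = 0.450461
  M+6: 0.24314761×0.80743 = 0.196325
Scale to base peak (0.450461) = 100: 11.0 : 67.4 : 100.0 : 43.6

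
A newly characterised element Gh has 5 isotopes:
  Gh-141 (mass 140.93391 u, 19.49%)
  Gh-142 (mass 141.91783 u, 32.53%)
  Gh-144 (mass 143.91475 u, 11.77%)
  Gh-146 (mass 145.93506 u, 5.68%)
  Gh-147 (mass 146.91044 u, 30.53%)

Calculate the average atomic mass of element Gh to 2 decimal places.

Ar = Σ fᵢ·mᵢ = 0.1949 × 140.93391 + 0.3253 × 141.91783 + 0.1177 × 143.91475 + 0.0568 × 145.93506 + 0.3053 × 146.91044
= 27.468019 + 46.165870 + 16.938766 + 8.289111 + 44.851757 = 143.713523 u

143.71 u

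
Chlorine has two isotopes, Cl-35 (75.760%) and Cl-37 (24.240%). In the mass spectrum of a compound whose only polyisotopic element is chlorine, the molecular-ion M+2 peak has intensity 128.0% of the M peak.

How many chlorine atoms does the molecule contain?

4

For n independent Cl atoms, I(M+2)/I(M) = n · (abundance Cl-37) / (abundance Cl-35) = n · 0.24240/0.75760.
n = 1.280 × 0.75760/0.24240 = 4.00 ≈ 4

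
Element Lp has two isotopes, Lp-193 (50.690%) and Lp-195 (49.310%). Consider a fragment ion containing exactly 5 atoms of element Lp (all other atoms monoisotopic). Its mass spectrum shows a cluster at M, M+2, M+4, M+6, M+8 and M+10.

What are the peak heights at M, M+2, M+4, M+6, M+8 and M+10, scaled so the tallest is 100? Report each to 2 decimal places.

10.57 : 51.40 : 100.00 : 97.28 : 47.31 : 9.21

Each Lp atom is independently Lp-193 (p = 0.50690) or Lp-195 (q = 0.49310); the cluster is the binomial expansion (p + q)^5.
P(M) = 0.50690^5 = 0.033467
P(M+2) = 5 × 0.50690^4 × 0.49310^1 = 0.162777
P(M+4) = 10 × 0.50690^3 × 0.49310^2 = 0.316692
P(M+6) = 10 × 0.50690^2 × 0.49310^3 = 0.308070
P(M+8) = 5 × 0.50690^1 × 0.49310^4 = 0.149842
P(M+10) = 0.49310^5 = 0.029152
The M+4 peak is largest (0.316692); scaling to 100 gives 10.57 : 51.40 : 100.00 : 97.28 : 47.31 : 9.21.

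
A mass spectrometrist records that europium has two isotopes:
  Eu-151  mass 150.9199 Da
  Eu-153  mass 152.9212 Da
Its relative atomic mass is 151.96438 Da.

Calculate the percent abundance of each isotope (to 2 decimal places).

Writing the weighted mean with unknown fraction x of Eu-151:
150.9199·x + 152.9212·(1 − x) = 151.96438
(150.9199 − 152.9212)·x = 151.96438 − 152.9212
x = -0.95682 / -2.0013 = 0.47810 → 47.81% Eu-151, 52.19% Eu-153.

Eu-151: 47.81%, Eu-153: 52.19%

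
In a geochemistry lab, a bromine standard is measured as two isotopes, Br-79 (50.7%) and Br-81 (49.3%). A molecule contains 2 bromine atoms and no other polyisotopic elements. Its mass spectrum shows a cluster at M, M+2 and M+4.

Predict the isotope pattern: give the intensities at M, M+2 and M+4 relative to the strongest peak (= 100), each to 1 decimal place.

51.4 : 100.0 : 48.6

The 2 Br atoms are independent, so intensities follow the terms of (0.507 + 0.493)^2.
P(M) = 0.507^2 = 0.257049
P(M+2) = 2 × 0.507^1 × 0.493^1 = 0.499902
P(M+4) = 0.493^2 = 0.243049
The M+2 peak is largest (0.499902); scaling to 100 gives 51.4 : 100.0 : 48.6.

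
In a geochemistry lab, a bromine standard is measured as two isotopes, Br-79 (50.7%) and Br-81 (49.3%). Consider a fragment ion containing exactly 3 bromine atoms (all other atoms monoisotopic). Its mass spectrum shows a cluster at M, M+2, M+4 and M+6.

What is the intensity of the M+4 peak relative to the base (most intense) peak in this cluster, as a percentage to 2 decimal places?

Binomial terms of (0.507 + 0.493)^3: M 0.1303, M+2 0.3802, M+4 0.3697, M+6 0.1198 → M+2 is the base peak.
P(M+2) = C(3,1) × 0.507^2 × 0.493^1 = 3 × 0.257049 × 0.4930 = 0.380175 (base)
P(M+4) = C(3,2) × 0.507^1 × 0.493^2 = 3 × 0.5070 × 0.243049 = 0.369678
Relative intensity = 0.369678 / 0.380175 × 100 = 97.24

97.24%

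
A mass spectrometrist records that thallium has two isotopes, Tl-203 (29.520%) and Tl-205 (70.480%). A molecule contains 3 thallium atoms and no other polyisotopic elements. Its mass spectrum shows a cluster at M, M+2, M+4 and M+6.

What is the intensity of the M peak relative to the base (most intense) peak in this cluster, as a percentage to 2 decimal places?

5.85%

Binomial terms of (0.29520 + 0.70480)^3: M 0.0257, M+2 0.1843, M+4 0.4399, M+6 0.3501 → M+4 is the base peak.
P(M+4) = C(3,2) × 0.29520^1 × 0.70480^2 = 3 × 0.2952 × 0.49674304 = 0.439916 (base)
P(M) = C(3,0) × 0.29520^3 × 0.70480^0 = 1 × 0.02572463 × 1.0000 = 0.025725
Relative intensity = 0.025725 / 0.439916 × 100 = 5.85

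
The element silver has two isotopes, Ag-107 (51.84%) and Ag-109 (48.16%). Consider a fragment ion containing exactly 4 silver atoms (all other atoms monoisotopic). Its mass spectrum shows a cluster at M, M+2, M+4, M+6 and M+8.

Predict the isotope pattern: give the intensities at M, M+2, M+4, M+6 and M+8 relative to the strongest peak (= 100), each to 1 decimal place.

19.3 : 71.8 : 100.0 : 61.9 : 14.4

Each Ag atom is independently Ag-107 (p = 0.5184) or Ag-109 (q = 0.4816); the cluster is the binomial expansion (p + q)^4.
P(M) = 0.5184^4 = 0.072220
P(M+2) = 4 × 0.5184^3 × 0.4816^1 = 0.268375
P(M+4) = 6 × 0.5184^2 × 0.4816^2 = 0.373985
P(M+6) = 4 × 0.5184^1 × 0.4816^3 = 0.231624
P(M+8) = 0.4816^4 = 0.053795
The M+4 peak is largest (0.373985); scaling to 100 gives 19.3 : 71.8 : 100.0 : 61.9 : 14.4.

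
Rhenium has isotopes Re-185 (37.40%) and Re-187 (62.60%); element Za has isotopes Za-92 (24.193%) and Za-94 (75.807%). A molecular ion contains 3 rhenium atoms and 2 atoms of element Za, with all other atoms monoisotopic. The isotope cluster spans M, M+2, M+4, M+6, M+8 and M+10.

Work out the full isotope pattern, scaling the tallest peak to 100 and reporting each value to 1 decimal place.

0.9 : 10.1 : 44.4 : 95.3 : 100.0 : 41.1

Rhenium pattern (n=3): 0.05231362 : 0.26268713 : 0.43968487 : 0.24531438
Element Za pattern (n=2): 0.05853012 : 0.36679975 : 0.57467012
Convolve the two distributions (both contribute in 2-u steps):
  M: 0.05231362×0.05853012 = 0.003062
  M+2: 0.05231362×0.36679975 + 0.26268713×0.05853012 = 0.034564
  M+4: 0.05231362×0.57467012 + 0.26268713×0.36679975 + 0.43968487×0.05853012 = 0.152151
  M+6: 0.26268713×0.57467012 + 0.43968487×0.36679975 + 0.24531438×0.05853012 = 0.326593
  M+8: 0.43968487×0.57467012 + 0.24531438×0.36679975 = 0.342655
  M+10: 0.24531438×0.57467012 = 0.140975
Scale to base peak (0.342655) = 100: 0.9 : 10.1 : 44.4 : 95.3 : 100.0 : 41.1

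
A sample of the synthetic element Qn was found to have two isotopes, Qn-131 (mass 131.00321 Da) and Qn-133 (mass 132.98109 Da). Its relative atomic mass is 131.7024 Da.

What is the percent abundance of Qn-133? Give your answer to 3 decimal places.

35.350%

With x = fraction of Qn-131 (so Qn-133 is 1 − x):
131.00321·x + 132.98109·(1 − x) = 131.7024
(131.00321 − 132.98109)·x = 131.7024 − 132.98109
x = -1.27869 / -1.97788 = 0.64650 → 64.650% Qn-131, 35.350% Qn-133.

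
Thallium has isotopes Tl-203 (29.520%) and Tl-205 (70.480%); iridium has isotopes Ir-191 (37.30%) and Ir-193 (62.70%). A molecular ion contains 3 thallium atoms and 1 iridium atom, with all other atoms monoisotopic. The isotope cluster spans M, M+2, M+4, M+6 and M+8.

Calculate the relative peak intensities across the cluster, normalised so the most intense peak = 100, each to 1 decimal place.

Thallium pattern (n=3): 0.02572463 : 0.18425524 : 0.43991564 : 0.35010449
Iridium pattern (n=1): 0.3730 : 0.6270
Convolve the two distributions (both contribute in 2-u steps):
  M: 0.02572463×0.3730 = 0.009595
  M+2: 0.02572463×0.6270 + 0.18425524×0.3730 = 0.084857
  M+4: 0.18425524×0.6270 + 0.43991564×0.3730 = 0.279617
  M+6: 0.43991564×0.6270 + 0.35010449×0.3730 = 0.406416
  M+8: 0.35010449×0.6270 = 0.219516
Scale to base peak (0.406416) = 100: 2.4 : 20.9 : 68.8 : 100.0 : 54.0

2.4 : 20.9 : 68.8 : 100.0 : 54.0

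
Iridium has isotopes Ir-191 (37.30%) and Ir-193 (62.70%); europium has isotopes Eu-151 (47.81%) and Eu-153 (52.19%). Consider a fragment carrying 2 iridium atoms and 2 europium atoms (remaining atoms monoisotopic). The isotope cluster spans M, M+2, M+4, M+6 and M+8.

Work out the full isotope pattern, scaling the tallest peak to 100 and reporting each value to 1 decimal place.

8.8 : 48.8 : 100.0 : 89.6 : 29.6

Iridium pattern (n=2): 0.139129 : 0.467742 : 0.393129
Europium pattern (n=2): 0.22857961 : 0.49904078 : 0.27237961
Convolve the two distributions (both contribute in 2-u steps):
  M: 0.139129×0.22857961 = 0.031802
  M+2: 0.139129×0.49904078 + 0.467742×0.22857961 = 0.176347
  M+4: 0.139129×0.27237961 + 0.467742×0.49904078 + 0.393129×0.22857961 = 0.361180
  M+6: 0.467742×0.27237961 + 0.393129×0.49904078 = 0.323591
  M+8: 0.393129×0.27237961 = 0.107080
Scale to base peak (0.361180) = 100: 8.8 : 48.8 : 100.0 : 89.6 : 29.6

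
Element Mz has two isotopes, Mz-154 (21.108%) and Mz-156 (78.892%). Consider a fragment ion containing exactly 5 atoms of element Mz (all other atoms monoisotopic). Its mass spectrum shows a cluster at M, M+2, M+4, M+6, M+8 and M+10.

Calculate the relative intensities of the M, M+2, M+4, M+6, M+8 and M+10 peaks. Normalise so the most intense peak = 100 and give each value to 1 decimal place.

Expanding (0.21108 + 0.78892)^5:
P(M) = 0.21108^5 = 0.000419
P(M+2) = 5 × 0.21108^4 × 0.78892^1 = 0.007831
P(M+4) = 10 × 0.21108^3 × 0.78892^2 = 0.058534
P(M+6) = 10 × 0.21108^2 × 0.78892^3 = 0.218773
P(M+8) = 5 × 0.21108^1 × 0.78892^4 = 0.408836
P(M+10) = 0.78892^5 = 0.305608
The M+8 peak is largest (0.408836); scaling to 100 gives 0.1 : 1.9 : 14.3 : 53.5 : 100.0 : 74.8.

0.1 : 1.9 : 14.3 : 53.5 : 100.0 : 74.8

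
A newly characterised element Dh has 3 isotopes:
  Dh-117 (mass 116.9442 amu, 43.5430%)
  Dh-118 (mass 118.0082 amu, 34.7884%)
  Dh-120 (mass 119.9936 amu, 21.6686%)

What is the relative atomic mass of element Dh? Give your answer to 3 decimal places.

117.975 amu

The abundance-weighted mean is 0.435430 × 116.9442 + 0.347884 × 118.0082 + 0.216686 × 119.9936
= 50.92101 + 41.05316 + 26.00093 = 117.97510 amu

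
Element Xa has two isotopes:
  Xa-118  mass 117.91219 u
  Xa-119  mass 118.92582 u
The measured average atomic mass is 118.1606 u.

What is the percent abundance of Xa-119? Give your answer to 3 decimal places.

With x = fraction of Xa-118 (so Xa-119 is 1 − x):
117.91219·x + 118.92582·(1 − x) = 118.1606
(117.91219 − 118.92582)·x = 118.1606 − 118.92582
x = -0.76522 / -1.01363 = 0.75493 → 75.493% Xa-118, 24.507% Xa-119.

24.507%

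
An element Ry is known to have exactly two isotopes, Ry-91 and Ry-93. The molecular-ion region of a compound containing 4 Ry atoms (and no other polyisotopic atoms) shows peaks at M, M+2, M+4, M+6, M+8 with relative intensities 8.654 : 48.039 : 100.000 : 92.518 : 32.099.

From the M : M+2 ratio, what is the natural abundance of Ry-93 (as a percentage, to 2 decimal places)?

58.12%

Let p = fractional abundance of Ry-91. I(M+2)/I(M) = [C(4,1)·p^3·(1−p)] / p^4 = 4·(1−p)/p = 48.039/8.654 = 5.5511
(1−p)/p = 5.5511/4 = 1.3878  ⇒  p = 1/(1 + 1.3878) = 0.4188
Ry-91: 41.88%, Ry-93: 58.12%.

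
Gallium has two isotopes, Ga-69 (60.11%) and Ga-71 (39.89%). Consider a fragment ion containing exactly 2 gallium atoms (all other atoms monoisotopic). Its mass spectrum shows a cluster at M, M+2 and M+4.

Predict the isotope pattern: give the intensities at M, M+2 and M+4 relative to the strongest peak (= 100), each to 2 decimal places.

75.34 : 100.00 : 33.18

Each Ga atom is independently Ga-69 (p = 0.6011) or Ga-71 (q = 0.3989); the cluster is the binomial expansion (p + q)^2.
P(M) = 0.6011^2 = 0.361321
P(M+2) = 2 × 0.6011^1 × 0.3989^1 = 0.479558
P(M+4) = 0.3989^2 = 0.159121
The M+2 peak is largest (0.479558); scaling to 100 gives 75.34 : 100.00 : 33.18.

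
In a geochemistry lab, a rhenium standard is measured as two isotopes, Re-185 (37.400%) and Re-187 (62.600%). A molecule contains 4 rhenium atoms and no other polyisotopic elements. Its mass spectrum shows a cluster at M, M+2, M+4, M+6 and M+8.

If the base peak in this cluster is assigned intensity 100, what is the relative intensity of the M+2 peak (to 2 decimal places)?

Term probabilities: M 0.0196, M+2 0.1310, M+4 0.3289, M+6 0.3670, M+8 0.1536. Base peak = M+6.
P(M+6) = C(4,3) × 0.37400^1 × 0.62600^3 = 4 × 0.3740 × 0.24531438 = 0.366990 (base)
P(M+2) = C(4,1) × 0.37400^3 × 0.62600^1 = 4 × 0.05231362 × 0.6260 = 0.130993
Relative intensity = 0.130993 / 0.366990 × 100 = 35.69

35.69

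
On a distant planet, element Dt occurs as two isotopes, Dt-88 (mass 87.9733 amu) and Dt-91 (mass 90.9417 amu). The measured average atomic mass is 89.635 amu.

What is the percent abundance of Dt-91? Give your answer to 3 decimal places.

55.980%

With x = fraction of Dt-88 (so Dt-91 is 1 − x):
87.9733·x + 90.9417·(1 − x) = 89.635
(87.9733 − 90.9417)·x = 89.635 − 90.9417
x = -1.3067 / -2.9684 = 0.44020 → 44.020% Dt-88, 55.980% Dt-91.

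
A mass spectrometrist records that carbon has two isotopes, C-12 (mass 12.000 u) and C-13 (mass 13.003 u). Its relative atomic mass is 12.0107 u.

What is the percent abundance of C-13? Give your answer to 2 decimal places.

Let x be the fractional abundance of C-12; then C-13 has abundance 1 − x.
12.000·x + 13.003·(1 − x) = 12.0107
(12.000 − 13.003)·x = 12.0107 − 13.003
x = -0.9923 / -1.003 = 0.98933 → 98.93% C-12, 1.07% C-13.

1.07%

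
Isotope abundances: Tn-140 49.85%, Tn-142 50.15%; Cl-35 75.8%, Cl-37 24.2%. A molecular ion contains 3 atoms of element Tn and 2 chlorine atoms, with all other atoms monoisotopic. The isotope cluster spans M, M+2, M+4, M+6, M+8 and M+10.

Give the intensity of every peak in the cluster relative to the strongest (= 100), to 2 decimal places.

Element Tn pattern (n=3): 0.12387837 : 0.37387164 : 0.37612161 : 0.12612838
Chlorine pattern (n=2): 0.574564 : 0.366872 : 0.058564
Convolve the two distributions (both contribute in 2-u steps):
  M: 0.12387837×0.574564 = 0.071176
  M+2: 0.12387837×0.366872 + 0.37387164×0.574564 = 0.260261
  M+4: 0.12387837×0.058564 + 0.37387164×0.366872 + 0.37612161×0.574564 = 0.360524
  M+6: 0.37387164×0.058564 + 0.37612161×0.366872 + 0.12612838×0.574564 = 0.232353
  M+8: 0.37612161×0.058564 + 0.12612838×0.366872 = 0.068300
  M+10: 0.12612838×0.058564 = 0.007387
Scale to base peak (0.360524) = 100: 19.74 : 72.19 : 100.00 : 64.45 : 18.94 : 2.05

19.74 : 72.19 : 100.00 : 64.45 : 18.94 : 2.05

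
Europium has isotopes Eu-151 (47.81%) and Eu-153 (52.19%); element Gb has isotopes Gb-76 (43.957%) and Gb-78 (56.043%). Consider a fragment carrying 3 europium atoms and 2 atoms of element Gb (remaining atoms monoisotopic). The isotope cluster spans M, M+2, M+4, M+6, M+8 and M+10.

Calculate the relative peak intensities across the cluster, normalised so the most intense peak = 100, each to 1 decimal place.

Europium pattern (n=3): 0.10928391 : 0.3578871 : 0.39067407 : 0.14215492
Element Gb pattern (n=2): 0.19322178 : 0.49269643 : 0.31408178
Convolve the two distributions (both contribute in 2-u steps):
  M: 0.10928391×0.19322178 = 0.021116
  M+2: 0.10928391×0.49269643 + 0.3578871×0.19322178 = 0.122995
  M+4: 0.10928391×0.31408178 + 0.3578871×0.49269643 + 0.39067407×0.19322178 = 0.286141
  M+6: 0.3578871×0.31408178 + 0.39067407×0.49269643 + 0.14215492×0.19322178 = 0.332357
  M+8: 0.39067407×0.31408178 + 0.14215492×0.49269643 = 0.192743
  M+10: 0.14215492×0.31408178 = 0.044648
Scale to base peak (0.332357) = 100: 6.4 : 37.0 : 86.1 : 100.0 : 58.0 : 13.4

6.4 : 37.0 : 86.1 : 100.0 : 58.0 : 13.4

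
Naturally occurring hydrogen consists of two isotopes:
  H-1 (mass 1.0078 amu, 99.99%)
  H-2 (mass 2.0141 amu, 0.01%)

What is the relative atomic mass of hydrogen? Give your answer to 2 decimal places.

Weight each isotope mass by its fractional abundance: 0.9999 × 1.0078 + 0.0001 × 2.0141
= 1.00770 + 0.00020 = 1.00790 amu

1.01 amu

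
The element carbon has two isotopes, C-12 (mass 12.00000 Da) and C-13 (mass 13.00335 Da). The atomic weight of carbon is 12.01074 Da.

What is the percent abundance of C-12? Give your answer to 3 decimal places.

Writing the weighted mean with unknown fraction x of C-12:
12.00000·x + 13.00335·(1 − x) = 12.01074
(12.00000 − 13.00335)·x = 12.01074 − 13.00335
x = -0.99261 / -1.00335 = 0.98930 → 98.930% C-12, 1.070% C-13.

98.930%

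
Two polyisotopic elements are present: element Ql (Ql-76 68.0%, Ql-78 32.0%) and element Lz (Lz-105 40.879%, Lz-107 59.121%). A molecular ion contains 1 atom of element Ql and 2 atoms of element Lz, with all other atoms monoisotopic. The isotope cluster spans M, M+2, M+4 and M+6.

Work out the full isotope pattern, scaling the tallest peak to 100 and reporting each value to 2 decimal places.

Element Ql pattern (n=1): 0.6800 : 0.3200
Element Lz pattern (n=2): 0.16710926 : 0.48336147 : 0.34952926
Convolve the two distributions (both contribute in 2-u steps):
  M: 0.6800×0.16710926 = 0.113634
  M+2: 0.6800×0.48336147 + 0.3200×0.16710926 = 0.382161
  M+4: 0.6800×0.34952926 + 0.3200×0.48336147 = 0.392356
  M+6: 0.3200×0.34952926 = 0.111849
Scale to base peak (0.392356) = 100: 28.96 : 97.40 : 100.00 : 28.51

28.96 : 97.40 : 100.00 : 28.51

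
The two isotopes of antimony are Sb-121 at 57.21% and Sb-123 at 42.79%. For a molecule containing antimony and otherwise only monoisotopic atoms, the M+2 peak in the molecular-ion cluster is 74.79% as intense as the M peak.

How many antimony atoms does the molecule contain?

1

For n independent Sb atoms, I(M+2)/I(M) = n · (abundance Sb-123) / (abundance Sb-121) = n · 0.4279/0.5721.
n = 0.7479 × 0.5721/0.4279 = 1.00 ≈ 1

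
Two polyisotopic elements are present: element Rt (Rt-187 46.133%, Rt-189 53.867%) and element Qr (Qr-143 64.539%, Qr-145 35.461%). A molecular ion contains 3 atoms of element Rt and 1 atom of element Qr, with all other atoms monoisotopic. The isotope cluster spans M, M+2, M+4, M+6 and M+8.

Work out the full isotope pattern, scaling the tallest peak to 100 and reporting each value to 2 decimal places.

Element Rt pattern (n=3): 0.09818273 : 0.34392792 : 0.40158597 : 0.15630338
Element Qr pattern (n=1): 0.64539 : 0.35461
Convolve the two distributions (both contribute in 2-u steps):
  M: 0.09818273×0.64539 = 0.063366
  M+2: 0.09818273×0.35461 + 0.34392792×0.64539 = 0.256784
  M+4: 0.34392792×0.35461 + 0.40158597×0.64539 = 0.381140
  M+6: 0.40158597×0.35461 + 0.15630338×0.64539 = 0.243283
  M+8: 0.15630338×0.35461 = 0.055427
Scale to base peak (0.381140) = 100: 16.63 : 67.37 : 100.00 : 63.83 : 14.54

16.63 : 67.37 : 100.00 : 63.83 : 14.54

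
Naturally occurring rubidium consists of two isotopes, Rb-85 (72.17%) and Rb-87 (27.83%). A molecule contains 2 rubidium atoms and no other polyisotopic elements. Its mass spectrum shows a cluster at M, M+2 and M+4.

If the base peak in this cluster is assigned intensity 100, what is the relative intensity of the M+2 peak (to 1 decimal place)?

(0.7217 + 0.2783)^2 gives M 0.5209, M+2 0.4017, M+4 0.0775; the largest is M.
P(M) = C(2,0) × 0.7217^2 × 0.2783^0 = 1 × 0.52085089 × 1.0000 = 0.520851 (base)
P(M+2) = C(2,1) × 0.7217^1 × 0.2783^1 = 2 × 0.7217 × 0.2783 = 0.401698
Relative intensity = 0.401698 / 0.520851 × 100 = 77.1

77.1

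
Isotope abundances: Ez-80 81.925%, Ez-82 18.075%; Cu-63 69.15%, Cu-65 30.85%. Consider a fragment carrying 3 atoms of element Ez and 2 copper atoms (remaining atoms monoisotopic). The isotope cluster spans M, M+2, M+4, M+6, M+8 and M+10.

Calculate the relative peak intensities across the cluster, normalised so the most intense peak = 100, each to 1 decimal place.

64.3 : 100.0 : 60.2 : 17.6 : 2.5 : 0.1

Element Ez pattern (n=3): 0.54985648 : 0.36394224 : 0.08029607 : 0.0059052
Copper pattern (n=2): 0.47817225 : 0.4266555 : 0.09517225
Convolve the two distributions (both contribute in 2-u steps):
  M: 0.54985648×0.47817225 = 0.262926
  M+2: 0.54985648×0.4266555 + 0.36394224×0.47817225 = 0.408626
  M+4: 0.54985648×0.09517225 + 0.36394224×0.4266555 + 0.08029607×0.47817225 = 0.246004
  M+6: 0.36394224×0.09517225 + 0.08029607×0.4266555 + 0.0059052×0.47817225 = 0.071720
  M+8: 0.08029607×0.09517225 + 0.0059052×0.4266555 = 0.010161
  M+10: 0.0059052×0.09517225 = 0.000562
Scale to base peak (0.408626) = 100: 64.3 : 100.0 : 60.2 : 17.6 : 2.5 : 0.1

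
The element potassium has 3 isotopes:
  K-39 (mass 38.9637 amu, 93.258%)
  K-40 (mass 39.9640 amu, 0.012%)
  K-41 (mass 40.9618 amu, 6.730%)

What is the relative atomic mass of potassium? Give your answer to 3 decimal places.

Average mass = Σ (abundance × isotope mass) = 0.93258 × 38.9637 + 0.00012 × 39.9640 + 0.06730 × 40.9618
= 36.33677 + 0.00480 + 2.75673 = 39.09830 amu

39.098 amu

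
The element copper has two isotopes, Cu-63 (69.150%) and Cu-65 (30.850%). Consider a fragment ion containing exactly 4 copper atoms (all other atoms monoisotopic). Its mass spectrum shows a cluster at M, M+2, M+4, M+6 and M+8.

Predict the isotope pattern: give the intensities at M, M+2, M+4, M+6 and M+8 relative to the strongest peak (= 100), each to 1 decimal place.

56.0 : 100.0 : 66.9 : 19.9 : 2.2

Each Cu atom is independently Cu-63 (p = 0.69150) or Cu-65 (q = 0.30850); the cluster is the binomial expansion (p + q)^4.
P(M) = 0.69150^4 = 0.228649
P(M+2) = 4 × 0.69150^3 × 0.30850^1 = 0.408030
P(M+4) = 6 × 0.69150^2 × 0.30850^2 = 0.273052
P(M+6) = 4 × 0.69150^1 × 0.30850^3 = 0.081212
P(M+8) = 0.30850^4 = 0.009058
The M+2 peak is largest (0.408030); scaling to 100 gives 56.0 : 100.0 : 66.9 : 19.9 : 2.2.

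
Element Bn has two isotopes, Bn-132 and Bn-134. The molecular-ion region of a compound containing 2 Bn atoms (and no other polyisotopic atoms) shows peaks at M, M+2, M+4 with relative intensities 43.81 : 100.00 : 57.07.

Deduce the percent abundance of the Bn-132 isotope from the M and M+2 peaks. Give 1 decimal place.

Write p for the Bn-132 fraction. I(M+2)/I(M) = [C(2,1)·p^1·(1−p)] / p^2 = 2·(1−p)/p = 100.00/43.81 = 2.2826
(1−p)/p = 2.2826/2 = 1.1413  ⇒  p = 1/(1 + 1.1413) = 0.4670
Bn-132: 46.7%, Bn-134: 53.3%.

46.7%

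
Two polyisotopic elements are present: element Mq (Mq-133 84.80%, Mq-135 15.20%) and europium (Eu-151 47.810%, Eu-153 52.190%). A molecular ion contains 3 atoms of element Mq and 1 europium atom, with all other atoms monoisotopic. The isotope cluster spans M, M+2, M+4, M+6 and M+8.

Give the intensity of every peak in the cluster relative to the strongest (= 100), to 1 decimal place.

61.4 : 100.0 : 41.9 : 6.8 : 0.4

Element Mq pattern (n=3): 0.60980019 : 0.32791142 : 0.05877658 : 0.00351181
Europium pattern (n=1): 0.4781 : 0.5219
Convolve the two distributions (both contribute in 2-u steps):
  M: 0.60980019×0.4781 = 0.291545
  M+2: 0.60980019×0.5219 + 0.32791142×0.4781 = 0.475029
  M+4: 0.32791142×0.5219 + 0.05877658×0.4781 = 0.199238
  M+6: 0.05877658×0.5219 + 0.00351181×0.4781 = 0.032354
  M+8: 0.00351181×0.5219 = 0.001833
Scale to base peak (0.475029) = 100: 61.4 : 100.0 : 41.9 : 6.8 : 0.4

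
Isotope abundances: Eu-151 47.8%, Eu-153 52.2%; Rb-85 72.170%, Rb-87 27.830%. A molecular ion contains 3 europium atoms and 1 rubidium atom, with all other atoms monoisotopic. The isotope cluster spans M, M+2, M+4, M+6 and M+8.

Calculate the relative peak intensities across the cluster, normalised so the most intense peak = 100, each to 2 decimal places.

20.66 : 75.64 : 100.00 : 55.40 : 10.37

Europium pattern (n=3): 0.10921535 : 0.35780594 : 0.39074206 : 0.14223665
Rubidium pattern (n=1): 0.7217 : 0.2783
Convolve the two distributions (both contribute in 2-u steps):
  M: 0.10921535×0.7217 = 0.078821
  M+2: 0.10921535×0.2783 + 0.35780594×0.7217 = 0.288623
  M+4: 0.35780594×0.2783 + 0.39074206×0.7217 = 0.381576
  M+6: 0.39074206×0.2783 + 0.14223665×0.7217 = 0.211396
  M+8: 0.14223665×0.2783 = 0.039584
Scale to base peak (0.381576) = 100: 20.66 : 75.64 : 100.00 : 55.40 : 10.37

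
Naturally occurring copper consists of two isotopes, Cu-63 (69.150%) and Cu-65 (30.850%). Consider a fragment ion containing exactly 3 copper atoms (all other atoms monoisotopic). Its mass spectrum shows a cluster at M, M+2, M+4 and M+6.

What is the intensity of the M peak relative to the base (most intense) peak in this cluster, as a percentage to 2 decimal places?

Term probabilities: M 0.3307, M+2 0.4425, M+4 0.1974, M+6 0.0294. Base peak = M+2.
P(M+2) = C(3,1) × 0.69150^2 × 0.30850^1 = 3 × 0.47817225 × 0.3085 = 0.442548 (base)
P(M) = C(3,0) × 0.69150^3 × 0.30850^0 = 1 × 0.33065611 × 1.0000 = 0.330656
Relative intensity = 0.330656 / 0.442548 × 100 = 74.72

74.72%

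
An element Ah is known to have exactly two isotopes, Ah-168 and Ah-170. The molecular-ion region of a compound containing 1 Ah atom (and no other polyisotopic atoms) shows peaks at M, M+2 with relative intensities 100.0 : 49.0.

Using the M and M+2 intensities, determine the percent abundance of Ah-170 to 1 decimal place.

If p is the fraction of Ah that is Ah-168, then I(M+2)/I(M) = [C(1,1)·p^0·(1−p)] / p^1 = 1·(1−p)/p = 49.0/100.0 = 0.4900
(1−p)/p = 0.4900/1 = 0.4900  ⇒  p = 1/(1 + 0.4900) = 0.6711
Ah-168: 67.1%, Ah-170: 32.9%.

32.9%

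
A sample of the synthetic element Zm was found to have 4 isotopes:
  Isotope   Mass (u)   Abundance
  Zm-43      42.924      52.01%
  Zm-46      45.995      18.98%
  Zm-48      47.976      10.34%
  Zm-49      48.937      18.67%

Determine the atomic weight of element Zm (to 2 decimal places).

45.15 u

Average mass = Σ (abundance × isotope mass) = 0.5201 × 42.924 + 0.1898 × 45.995 + 0.1034 × 47.976 + 0.1867 × 48.937
= 22.3248 + 8.7299 + 4.9607 + 9.1365 = 45.1519 u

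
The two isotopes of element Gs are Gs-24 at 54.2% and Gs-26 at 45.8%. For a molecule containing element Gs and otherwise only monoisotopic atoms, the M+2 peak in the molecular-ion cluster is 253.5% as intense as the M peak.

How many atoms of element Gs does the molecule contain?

The M+2/M ratio from n Gs atoms is n · q/p = n · 0.458/0.542.
n = 2.535 × 0.542/0.458 = 3.00 ≈ 3

3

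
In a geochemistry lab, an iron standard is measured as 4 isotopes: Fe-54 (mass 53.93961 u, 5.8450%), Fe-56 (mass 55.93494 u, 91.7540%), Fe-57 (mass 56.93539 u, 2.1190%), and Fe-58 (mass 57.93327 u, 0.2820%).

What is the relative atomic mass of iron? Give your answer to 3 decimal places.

55.845 u

The abundance-weighted mean is 0.058450 × 53.93961 + 0.917540 × 55.93494 + 0.021190 × 56.93539 + 0.002820 × 57.93327
= 3.152770 + 51.322545 + 1.206461 + 0.163372 = 55.845148 u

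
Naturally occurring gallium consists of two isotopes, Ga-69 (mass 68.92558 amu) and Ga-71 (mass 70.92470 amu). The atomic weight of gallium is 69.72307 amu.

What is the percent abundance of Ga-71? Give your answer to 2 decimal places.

39.89%

Let x be the fractional abundance of Ga-69; then Ga-71 has abundance 1 − x.
68.92558·x + 70.92470·(1 − x) = 69.72307
(68.92558 − 70.92470)·x = 69.72307 − 70.92470
x = -1.20163 / -1.99912 = 0.60108 → 60.11% Ga-69, 39.89% Ga-71.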